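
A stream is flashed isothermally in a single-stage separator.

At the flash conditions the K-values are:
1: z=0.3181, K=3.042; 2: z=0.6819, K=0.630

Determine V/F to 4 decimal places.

Material balance + equilibrium reduce to Σ zᵢ(Kᵢ−1)/(1+V/F(Kᵢ−1)) = 0.
g(0) = ΣzᵢKᵢ − 1 = 0.3973 and g(1) = 1 − Σzᵢ/Kᵢ = -0.1870, so a root lies in (0, 1).
Binary case is linear: z₁(K₁−1)(1+V/F(K₂−1)) + z₂(K₂−1)(1+V/F(K₁−1)) = 0
⇒ V/F = [z₁(K₁−1)+z₂(K₂−1)] / [−(K₁−1)(K₂−1)] = 0.39726/0.75554 = 0.5258

V/F = 0.5258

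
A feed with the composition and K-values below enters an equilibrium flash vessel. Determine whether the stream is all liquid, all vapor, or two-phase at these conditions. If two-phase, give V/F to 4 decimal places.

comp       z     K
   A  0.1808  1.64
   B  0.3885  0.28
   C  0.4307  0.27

all liquid

ΣzᵢKᵢ = 0.5216; Σzᵢ/Kᵢ = 3.0929.
Since ΣzᵢKᵢ < 1 the mixture is below its bubble point — single liquid phase.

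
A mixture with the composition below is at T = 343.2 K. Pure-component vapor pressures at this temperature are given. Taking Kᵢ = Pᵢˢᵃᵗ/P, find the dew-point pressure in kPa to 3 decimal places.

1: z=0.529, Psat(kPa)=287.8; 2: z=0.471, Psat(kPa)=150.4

Pdew = 201.218 kPa

At the dew point ψ → 1, so Σzᵢ/Kᵢ = 1 with Kᵢ = Pᵢˢᵃᵗ/P ⇒ 1/P = Σzᵢ/Pᵢˢᵃᵗ.
1/P = 0.529/287.8 + 0.471/150.4 = 0.004970 ⇒ P = 201.218 kPa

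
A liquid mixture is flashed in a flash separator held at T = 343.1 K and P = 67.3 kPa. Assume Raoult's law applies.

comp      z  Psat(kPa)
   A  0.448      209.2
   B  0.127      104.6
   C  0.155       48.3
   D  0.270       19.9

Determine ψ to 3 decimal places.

ψ = 0.703

Raoult's law: Kᵢ = Pᵢˢᵃᵗ/P = Pᵢˢᵃᵗ/67.3.
  K_A = 209.2/67.3 = 3.10847, K_B = 104.6/67.3 = 1.55423, K_C = 48.3/67.3 = 0.71768, K_D = 19.9/67.3 = 0.29569
Let ψ = V/F and solve Σ zᵢ(Kᵢ−1)/(1+ψ(Kᵢ−1)) = 0.
Check two-phase: ΣzᵢKᵢ = 1.781 > 1 and Σzᵢ/Kᵢ = 1.355 > 1, so g(0) = 0.781 > 0 and g(1) = -0.355 < 0.
Newton–Raphson from ψ = 0.66:
  ψ = 0.660: g = 0.0374, g' = -0.855 → ψ = 0.704
  ψ = 0.704: g = -0.0007, g' = -0.889 → ψ = 0.703
Converged at ψ = 0.703.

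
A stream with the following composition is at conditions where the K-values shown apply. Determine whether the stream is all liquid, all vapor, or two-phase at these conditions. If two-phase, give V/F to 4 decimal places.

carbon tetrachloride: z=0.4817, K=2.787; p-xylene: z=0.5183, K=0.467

two-phase, V/F = 0.6137

ΣzᵢKᵢ = 1.5845; Σzᵢ/Kᵢ = 1.2827.
Both exceed 1, so a two-phase solution exists.
Rachford–Rice: g(ψ) = Σ zᵢ(Kᵢ−1)/(1+ψ(Kᵢ−1)) = 0.
Iterate (Newton) starting at ψ = 0.66:
  ψ = 0.6600: g = -0.03121, g' = -0.6743 → ψ = 0.6137
Converged at ψ = 0.6137.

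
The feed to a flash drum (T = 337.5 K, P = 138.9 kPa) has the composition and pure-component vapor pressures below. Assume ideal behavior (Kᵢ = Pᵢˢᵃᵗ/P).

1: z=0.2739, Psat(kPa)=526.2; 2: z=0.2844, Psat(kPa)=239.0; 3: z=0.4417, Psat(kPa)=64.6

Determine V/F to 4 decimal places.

Raoult's law: Kᵢ = Pᵢˢᵃᵗ/P = Pᵢˢᵃᵗ/138.9.
  K_1 = 526.2/138.9 = 3.788337, K_2 = 239.0/138.9 = 1.720662, K_3 = 64.6/138.9 = 0.465083
Iterate (Newton) starting at V/F = 0.42:
  V/F = 0.4200: g = 0.20437, g' = -0.7491 → V/F = 0.6928
  V/F = 0.6928: g = 0.02180, g' = -0.6325 → V/F = 0.7273
Converged at V/F = 0.7273.

V/F = 0.7273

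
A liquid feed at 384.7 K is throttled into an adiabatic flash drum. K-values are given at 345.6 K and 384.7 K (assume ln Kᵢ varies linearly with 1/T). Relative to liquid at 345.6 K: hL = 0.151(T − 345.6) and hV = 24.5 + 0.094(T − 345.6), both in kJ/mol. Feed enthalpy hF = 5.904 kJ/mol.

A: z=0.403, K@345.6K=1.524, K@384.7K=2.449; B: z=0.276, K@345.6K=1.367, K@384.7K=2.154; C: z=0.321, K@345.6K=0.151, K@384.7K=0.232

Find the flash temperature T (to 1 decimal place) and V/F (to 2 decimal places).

T = 349.9 K, V/F = 0.22

Adiabatic flash: solve Rachford–Rice at each trial T, then check hF = ψ·hV(T) + (1−ψ)·hL(T).
  T = 345.6 K: K = (1.524, 1.367, 0.151), RR gives ψ = 0.101, H_out = 2.483 kJ/mol
  T = 384.7 K: K = (2.449, 2.154, 0.232), RR gives ψ = 0.641, H_out = 20.185 kJ/mol
  T = 365.1 K: K = (1.955, 1.736, 0.189), RR gives ψ = 0.465, H_out = 13.825 kJ/mol
  T = 355.4 K: K = (1.733, 1.546, 0.170), RR gives ψ = 0.328, H_out = 9.326 kJ/mol
  T = 350.5 K: K = (1.627, 1.455, 0.160), RR gives ψ = 0.231, H_out = 6.328 kJ/mol
  T = 348.1 K: K = (1.576, 1.412, 0.156), RR gives ψ = 0.172, H_out = 4.577 kJ/mol
Linear interpolation between T = 348.1 (H_out = 4.577) and T = 350.5 (H_out = 6.328) on hF = 5.904 gives T ≈ 349.9 K, at which ψ = 0.22.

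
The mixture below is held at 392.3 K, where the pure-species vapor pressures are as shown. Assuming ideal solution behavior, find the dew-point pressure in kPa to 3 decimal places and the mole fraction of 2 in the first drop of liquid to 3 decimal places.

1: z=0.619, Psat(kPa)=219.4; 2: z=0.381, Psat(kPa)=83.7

At the dew point ψ → 1, so Σzᵢ/Kᵢ = 1 with Kᵢ = Pᵢˢᵃᵗ/P ⇒ 1/P = Σzᵢ/Pᵢˢᵃᵗ.
1/P = 0.619/219.4 + 0.381/83.7 = 0.007373 ⇒ P = 135.624 kPa
xᵢ = zᵢP/Pᵢˢᵃᵗ ⇒ x_2 = 0.381·135.624/83.7 = 0.617

Pdew = 135.624 kPa, x_2 = 0.617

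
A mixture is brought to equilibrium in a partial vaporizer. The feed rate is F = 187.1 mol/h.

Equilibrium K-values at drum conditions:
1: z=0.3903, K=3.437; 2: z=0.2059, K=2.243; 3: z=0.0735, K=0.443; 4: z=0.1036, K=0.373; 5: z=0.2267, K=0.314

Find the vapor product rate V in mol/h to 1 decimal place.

Iterate (Newton) starting at β = 0.33:
  β = 0.3300: g = 0.37559, g' = -1.1493 → β = 0.6568
  β = 0.6568: g = 0.04860, g' = -0.9670 → β = 0.7071
  β = 0.7071: g = -0.00072, g' = -0.9985 → β = 0.7063
Converged at β = 0.7063.
Then V = β·F = 0.7063·187.1 = 132.2 mol/h and L = F − V = 54.9 mol/h.

V = 132.2 mol/h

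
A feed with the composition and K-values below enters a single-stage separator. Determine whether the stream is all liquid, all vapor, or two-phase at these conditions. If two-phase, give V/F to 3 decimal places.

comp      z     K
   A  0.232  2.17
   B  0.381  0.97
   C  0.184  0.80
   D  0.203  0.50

two-phase, V/F = 0.428

ΣzᵢKᵢ = 1.122; Σzᵢ/Kᵢ = 1.136.
Both exceed 1, so a two-phase solution exists.
Let ψ = V/F and solve Σ zᵢ(Kᵢ−1)/(1+ψ(Kᵢ−1)) = 0.
Iterate (Newton) starting at ψ = 0.5:
  ψ = 0.500: g = -0.0166, g' = -0.226 → ψ = 0.427
  ψ = 0.427: g = 0.0002, g' = -0.232 → ψ = 0.428
Converged at ψ = 0.428.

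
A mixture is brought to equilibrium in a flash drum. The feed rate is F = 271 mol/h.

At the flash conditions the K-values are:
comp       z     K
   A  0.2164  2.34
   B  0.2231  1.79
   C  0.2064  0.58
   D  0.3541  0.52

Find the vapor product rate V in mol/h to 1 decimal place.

V = 113.7 mol/h

Let ψ = V/F and solve Σ zᵢ(Kᵢ−1)/(1+ψ(Kᵢ−1)) = 0.
g(0) = ΣzᵢKᵢ − 1 = 0.2096 and g(1) = 1 − Σzᵢ/Kᵢ = -0.2539, so a root lies in (0, 1).
Newton iteration, ψ⁰ = 0.31:
  ψ = 0.3100: g = 0.04710, g' = -0.4445 → ψ = 0.4160
  ψ = 0.4160: g = 0.00144, g' = -0.4199 → ψ = 0.4194
Converged at ψ = 0.4194.
Then V = ψ·F = 0.4194·271 = 113.7 mol/h and L = F − V = 157.3 mol/h.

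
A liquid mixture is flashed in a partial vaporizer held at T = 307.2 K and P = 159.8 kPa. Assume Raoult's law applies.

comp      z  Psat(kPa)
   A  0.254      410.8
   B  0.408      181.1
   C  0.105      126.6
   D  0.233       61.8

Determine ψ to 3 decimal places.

Raoult's law: Kᵢ = Pᵢˢᵃᵗ/P = Pᵢˢᵃᵗ/159.8.
  K_A = 410.8/159.8 = 2.57071, K_B = 181.1/159.8 = 1.13329, K_C = 126.6/159.8 = 0.79224, K_D = 61.8/159.8 = 0.38673
Rachford–Rice: g(ψ) = Σ zᵢ(Kᵢ−1)/(1+ψ(Kᵢ−1)) = 0.
g(0) = ΣzᵢKᵢ − 1 = 0.289 and g(1) = 1 − Σzᵢ/Kᵢ = -0.194, so a root lies in (0, 1).
Iterate (Newton) starting at ψ = 0.55:
  ψ = 0.550: g = 0.0245, g' = -0.392 → ψ = 0.612
Converged at ψ = 0.612.

ψ = 0.612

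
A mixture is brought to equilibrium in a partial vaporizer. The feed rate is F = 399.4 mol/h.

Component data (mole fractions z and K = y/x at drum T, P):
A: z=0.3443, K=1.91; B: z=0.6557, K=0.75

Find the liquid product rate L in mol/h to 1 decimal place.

Let β = V/F and solve Σ zᵢ(Kᵢ−1)/(1+β(Kᵢ−1)) = 0.
Check two-phase: ΣzᵢKᵢ = 1.1494 > 1 and Σzᵢ/Kᵢ = 1.0545 > 1, so g(0) = 0.1494 > 0 and g(1) = -0.0545 < 0.
Iterate (Newton) starting at β = 0.5:
  β = 0.5000: g = 0.02799, g' = -0.1882 → β = 0.6487
  β = 0.6487: g = 0.00135, g' = -0.1711 → β = 0.6566
  β = 0.6566: g = 0.00000, g' = -0.1704 → β = 0.6567
Converged at β = 0.6567.
Then V = β·F = 0.6567·399.4 = 262.3 mol/h and L = F − V = 137.1 mol/h.

L = 137.1 mol/h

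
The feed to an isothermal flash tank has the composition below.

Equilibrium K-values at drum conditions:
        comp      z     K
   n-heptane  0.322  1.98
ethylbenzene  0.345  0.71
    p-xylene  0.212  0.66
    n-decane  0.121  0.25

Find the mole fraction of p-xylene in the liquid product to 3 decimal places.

Rachford–Rice: g(β) = Σ zᵢ(Kᵢ−1)/(1+β(Kᵢ−1)) = 0.
Feasibility: ΣzᵢKᵢ = 1.053, Σzᵢ/Kᵢ = 1.454 — both > 1, two phases present.
Iterate (Newton) starting at β = 0.5:
  β = 0.500: g = -0.1373, g' = -0.389 → β = 0.147
  β = 0.147: g = -0.0065, g' = -0.381 → β = 0.130
Converged at β = 0.130.
Compositions from xᵢ = zᵢ/(1+β(Kᵢ−1)), yᵢ = Kᵢxᵢ:
  n-heptane: x = 0.286, y = 0.566
  ethylbenzene: x = 0.359, y = 0.255
  p-xylene: x = 0.222, y = 0.146
  n-decane: x = 0.134, y = 0.034

x_p-xylene = 0.222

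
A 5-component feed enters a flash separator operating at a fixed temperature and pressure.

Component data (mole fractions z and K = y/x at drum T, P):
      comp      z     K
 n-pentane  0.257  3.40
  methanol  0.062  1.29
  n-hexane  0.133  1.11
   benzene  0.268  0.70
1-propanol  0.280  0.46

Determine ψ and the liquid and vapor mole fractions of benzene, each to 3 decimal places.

Let ψ = V/F and solve Σ zᵢ(Kᵢ−1)/(1+ψ(Kᵢ−1)) = 0.
Check two-phase: ΣzᵢKᵢ = 1.418 > 1 and Σzᵢ/Kᵢ = 1.235 > 1, so g(0) = 0.418 > 0 and g(1) = -0.235 < 0.
Iterate (Newton) starting at ψ = 0.5:
  ψ = 0.500: g = 0.0082, g' = -0.498 → ψ = 0.517
Converged at ψ = 0.517.
Compositions from xᵢ = zᵢ/(1+ψ(Kᵢ−1)), yᵢ = Kᵢxᵢ:
  n-pentane: x = 0.115, y = 0.390
  methanol: x = 0.054, y = 0.070
  n-hexane: x = 0.126, y = 0.140
  benzene: x = 0.317, y = 0.222
  1-propanol: x = 0.388, y = 0.179

ψ = 0.517, x_benzene = 0.317, y_benzene = 0.222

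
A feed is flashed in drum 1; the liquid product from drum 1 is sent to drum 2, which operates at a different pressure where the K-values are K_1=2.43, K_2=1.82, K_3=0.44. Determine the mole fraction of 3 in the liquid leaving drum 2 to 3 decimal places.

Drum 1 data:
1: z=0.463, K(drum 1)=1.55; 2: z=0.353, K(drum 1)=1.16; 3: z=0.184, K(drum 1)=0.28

x_3 (drum 2) = 0.662

Drum 1:
Material balance + equilibrium reduce to Σ zᵢ(Kᵢ−1)/(1+ψ₁(Kᵢ−1)) = 0.
Feasibility: ΣzᵢKᵢ = 1.179, Σzᵢ/Kᵢ = 1.260 — both > 1, two phases present.
Iterate (Newton) starting at ψ₁ = 0.55:
  ψ₁ = 0.550: g = 0.0281, g' = -0.352 → ψ₁ = 0.630
  ψ₁ = 0.630: g = -0.0020, g' = -0.404 → ψ₁ = 0.625
Converged at ψ₁ = 0.625.
Drum-1 compositions:
  1: x = 0.345, y = 0.534
  2: x = 0.321, y = 0.372
  3: x = 0.335, y = 0.094
Drum-2 feed = drum-1 liquid: z₂ = (0.3446, 0.3209, 0.3345).
Drum 2:
Material balance + equilibrium reduce to Σ zᵢ(Kᵢ−1)/(1+ψ₂(Kᵢ−1)) = 0.
Check two-phase: ΣzᵢKᵢ = 1.569 > 1 and Σzᵢ/Kᵢ = 1.078 > 1, so g(0) = 0.569 > 0 and g(1) = -0.078 < 0.
Newton iteration, ψ₂⁰ = 0.5:
  ψ₂ = 0.500: g = 0.2137, g' = -0.550 → ψ₂ = 0.888
  ψ₂ = 0.888: g = -0.0035, g' = -0.624 → ψ₂ = 0.883
Converged at ψ₂ = 0.883.
  1: x = 0.152, y = 0.370
  2: x = 0.186, y = 0.339
  3: x = 0.662, y = 0.291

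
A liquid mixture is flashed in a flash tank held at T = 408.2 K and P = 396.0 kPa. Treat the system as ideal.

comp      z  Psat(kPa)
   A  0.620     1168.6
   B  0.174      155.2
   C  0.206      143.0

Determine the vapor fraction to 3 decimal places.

ψ = 0.797

Raoult's law: Kᵢ = Pᵢˢᵃᵗ/P = Pᵢˢᵃᵗ/396.0.
  K_A = 1168.6/396.0 = 2.95101, K_B = 155.2/396.0 = 0.39192, K_C = 143.0/396.0 = 0.36111
Rachford–Rice: g(ψ) = Σ zᵢ(Kᵢ−1)/(1+ψ(Kᵢ−1)) = 0.
Check two-phase: ΣzᵢKᵢ = 1.972 > 1 and Σzᵢ/Kᵢ = 1.225 > 1, so g(0) = 0.972 > 0 and g(1) = -0.225 < 0.
Newton–Raphson from ψ = 0.5:
  ψ = 0.500: g = 0.2669, g' = -0.919 → ψ = 0.790
  ψ = 0.790: g = 0.0063, g' = -0.947 → ψ = 0.797
Converged at ψ = 0.797.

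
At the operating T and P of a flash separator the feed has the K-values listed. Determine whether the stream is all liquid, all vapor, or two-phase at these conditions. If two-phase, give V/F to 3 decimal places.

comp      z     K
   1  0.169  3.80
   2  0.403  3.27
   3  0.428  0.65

ΣzᵢKᵢ = 2.238; Σzᵢ/Kᵢ = 0.826.
Since Σzᵢ/Kᵢ < 1 the mixture is above its dew point — single vapor phase.

all vapor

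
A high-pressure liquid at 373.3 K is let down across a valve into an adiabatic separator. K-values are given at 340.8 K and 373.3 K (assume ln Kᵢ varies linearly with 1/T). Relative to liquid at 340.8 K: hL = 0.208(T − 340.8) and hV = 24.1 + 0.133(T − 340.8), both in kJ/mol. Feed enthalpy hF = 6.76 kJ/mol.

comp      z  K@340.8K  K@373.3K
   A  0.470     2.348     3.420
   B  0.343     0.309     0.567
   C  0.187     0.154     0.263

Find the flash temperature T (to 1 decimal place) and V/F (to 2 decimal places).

T = 343.0 K, V/F = 0.26

Adiabatic flash: solve Rachford–Rice at each trial T, then check hF = ψ·hV(T) + (1−ψ)·hL(T).
  T = 340.8 K: K = (2.348, 0.309, 0.154), RR gives ψ = 0.236, H_out = 5.682 kJ/mol
  T = 373.3 K: K = (3.420, 0.567, 0.263), RR gives ψ = 0.618, H_out = 20.145 kJ/mol
  T = 357.1 K: K = (2.860, 0.425, 0.204), RR gives ψ = 0.427, H_out = 13.162 kJ/mol
  T = 349.0 K: K = (2.599, 0.364, 0.178), RR gives ψ = 0.335, H_out = 9.573 kJ/mol
  T = 344.9 K: K = (2.472, 0.336, 0.166), RR gives ψ = 0.287, H_out = 7.672 kJ/mol
  T = 342.9 K: K = (2.411, 0.322, 0.160), RR gives ψ = 0.262, H_out = 6.714 kJ/mol
Linear interpolation between T = 342.9 (H_out = 6.714) and T = 344.9 (H_out = 7.672) on hF = 6.76 gives T ≈ 343.0 K, at which ψ = 0.26.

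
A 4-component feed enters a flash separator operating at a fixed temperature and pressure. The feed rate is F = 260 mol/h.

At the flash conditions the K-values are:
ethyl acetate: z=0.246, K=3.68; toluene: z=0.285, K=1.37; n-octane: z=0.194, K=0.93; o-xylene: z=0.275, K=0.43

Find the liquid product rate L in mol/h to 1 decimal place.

L = 57.9 mol/h

Rachford–Rice: g(V/F) = Σ zᵢ(Kᵢ−1)/(1+V/F(Kᵢ−1)) = 0.
Check two-phase: ΣzᵢKᵢ = 1.594 > 1 and Σzᵢ/Kᵢ = 1.123 > 1, so g(0) = 0.594 > 0 and g(1) = -0.123 < 0.
Iterate (Newton) starting at V/F = 0.68:
  V/F = 0.680: g = 0.0476, g' = -0.486 → V/F = 0.778
  V/F = 0.778: g = -0.0004, g' = -0.499 → V/F = 0.777
Converged at V/F = 0.777.
Then V = V/F·F = 0.7771·260 = 202.1 mol/h and L = F − V = 57.9 mol/h.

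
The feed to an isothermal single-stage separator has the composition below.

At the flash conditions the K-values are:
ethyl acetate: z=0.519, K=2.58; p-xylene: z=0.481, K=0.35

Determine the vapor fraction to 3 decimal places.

Rachford–Rice: g(ψ) = Σ zᵢ(Kᵢ−1)/(1+ψ(Kᵢ−1)) = 0.
g(0) = ΣzᵢKᵢ − 1 = 0.507 and g(1) = 1 − Σzᵢ/Kᵢ = -0.575, so a root lies in (0, 1).
Newton–Raphson from ψ = 0.34:
  ψ = 0.340: g = 0.1321, g' = -0.883 → ψ = 0.490
  ψ = 0.490: g = 0.0038, g' = -0.849 → ψ = 0.494
Converged at ψ = 0.494.

ψ = 0.494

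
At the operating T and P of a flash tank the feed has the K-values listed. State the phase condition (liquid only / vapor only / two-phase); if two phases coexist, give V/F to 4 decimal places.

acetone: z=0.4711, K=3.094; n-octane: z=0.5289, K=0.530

two-phase, V/F = 0.7498

ΣzᵢKᵢ = 1.7379; Σzᵢ/Kᵢ = 1.1502.
Both exceed 1, so a two-phase solution exists.
Let ψ = V/F and solve Σ zᵢ(Kᵢ−1)/(1+ψ(Kᵢ−1)) = 0.
Iterate (Newton) starting at ψ = 0.5:
  ψ = 0.5000: g = 0.15697, g' = -0.6926 → ψ = 0.7266
  ψ = 0.7266: g = 0.01371, g' = -0.5943 → ψ = 0.7497
  ψ = 0.7497: g = 0.00004, g' = -0.5913 → ψ = 0.7498
Converged at ψ = 0.7498.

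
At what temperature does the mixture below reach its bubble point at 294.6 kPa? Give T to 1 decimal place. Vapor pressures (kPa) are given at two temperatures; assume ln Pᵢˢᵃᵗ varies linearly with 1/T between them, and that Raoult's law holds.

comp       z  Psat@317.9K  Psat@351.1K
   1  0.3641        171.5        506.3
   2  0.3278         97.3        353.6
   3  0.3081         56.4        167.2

Bubble-point temperature: ΣzᵢPᵢˢᵃᵗ(T) = P. Interpolate ln Pᵢˢᵃᵗ = aᵢ + bᵢ/T.
  T = 317.9 K: ΣzᵢPᵢˢᵃᵗ = 111.71 kPa
  T = 351.1 K: ΣzᵢPᵢˢᵃᵗ = 351.77 kPa
  T = 334.5 K: ΣzᵢPᵢˢᵃᵗ = 203.73 kPa
  T = 342.8 K: ΣzᵢPᵢˢᵃᵗ = 269.41 kPa
  T = 347.0 K: ΣzᵢPᵢˢᵃᵗ = 308.81 kPa
  T = 344.9 K: ΣzᵢPᵢˢᵃᵗ = 288.55 kPa
Interpolating between 344.9 K and 347.0 K gives T ≈ 345.5 K.

T = 345.5 K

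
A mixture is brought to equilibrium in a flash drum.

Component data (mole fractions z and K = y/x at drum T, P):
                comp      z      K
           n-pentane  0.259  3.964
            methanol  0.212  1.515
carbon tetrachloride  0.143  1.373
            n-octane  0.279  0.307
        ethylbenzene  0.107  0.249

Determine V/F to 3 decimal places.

Material balance + equilibrium reduce to Σ zᵢ(Kᵢ−1)/(1+V/F(Kᵢ−1)) = 0.
Feasibility: ΣzᵢKᵢ = 1.656, Σzᵢ/Kᵢ = 1.648 — both > 1, two phases present.
Newton–Raphson from V/F = 0.4:
  V/F = 0.400: g = 0.1058, g' = -0.910 → V/F = 0.516
  V/F = 0.516: g = 0.0020, g' = -0.890 → V/F = 0.519
Converged at V/F = 0.519.

V/F = 0.519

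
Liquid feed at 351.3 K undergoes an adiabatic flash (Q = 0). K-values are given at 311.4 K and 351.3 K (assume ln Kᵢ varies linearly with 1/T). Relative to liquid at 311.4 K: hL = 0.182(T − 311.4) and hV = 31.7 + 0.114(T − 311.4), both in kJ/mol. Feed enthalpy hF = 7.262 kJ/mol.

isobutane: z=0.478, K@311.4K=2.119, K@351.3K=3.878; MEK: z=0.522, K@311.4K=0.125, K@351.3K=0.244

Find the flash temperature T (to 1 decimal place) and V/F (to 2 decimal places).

Adiabatic flash: solve Rachford–Rice at each trial T, then check hF = ψ·hV(T) + (1−ψ)·hL(T).
  T = 311.4 K: K = (2.119, 0.125), RR gives ψ = 0.080, H_out = 2.530 kJ/mol
  T = 351.3 K: K = (3.878, 0.244), RR gives ψ = 0.451, H_out = 20.332 kJ/mol
  T = 331.4 K: K = (2.921, 0.178), RR gives ψ = 0.310, H_out = 13.048 kJ/mol
  T = 321.4 K: K = (2.501, 0.150), RR gives ψ = 0.215, H_out = 8.476 kJ/mol
  T = 316.4 K: K = (2.305, 0.137), RR gives ψ = 0.154, H_out = 5.739 kJ/mol
  T = 318.9 K: K = (2.401, 0.144), RR gives ψ = 0.186, H_out = 7.156 kJ/mol
  T = 320.1 K: K = (2.449, 0.147), RR gives ψ = 0.200, H_out = 7.801 kJ/mol
Linear interpolation between T = 318.9 (H_out = 7.156) and T = 320.1 (H_out = 7.801) on hF = 7.262 gives T ≈ 319.1 K, at which ψ = 0.19.

T = 319.1 K, V/F = 0.19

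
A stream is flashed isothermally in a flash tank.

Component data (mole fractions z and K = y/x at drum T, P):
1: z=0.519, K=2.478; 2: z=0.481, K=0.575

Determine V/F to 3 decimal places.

Rachford–Rice: g(V/F) = Σ zᵢ(Kᵢ−1)/(1+V/F(Kᵢ−1)) = 0.
g(0) = ΣzᵢKᵢ − 1 = 0.563 and g(1) = 1 − Σzᵢ/Kᵢ = -0.046, so a root lies in (0, 1).
Newton–Raphson from V/F = 0.5:
  V/F = 0.500: g = 0.1815, g' = -0.515 → V/F = 0.852
  V/F = 0.852: g = 0.0189, g' = -0.436 → V/F = 0.896
Converged at V/F = 0.896.

V/F = 0.896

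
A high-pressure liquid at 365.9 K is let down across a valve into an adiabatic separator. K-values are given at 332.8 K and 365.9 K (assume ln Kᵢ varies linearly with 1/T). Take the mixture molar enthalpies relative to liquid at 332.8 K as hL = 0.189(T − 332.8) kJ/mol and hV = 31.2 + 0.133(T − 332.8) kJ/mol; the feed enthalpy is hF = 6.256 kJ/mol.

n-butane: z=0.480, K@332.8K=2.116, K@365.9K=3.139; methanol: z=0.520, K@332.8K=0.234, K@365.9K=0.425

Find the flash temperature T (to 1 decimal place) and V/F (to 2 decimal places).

T = 334.7 K, V/F = 0.19

Adiabatic flash: solve Rachford–Rice at each trial T, then check hF = ψ·hV(T) + (1−ψ)·hL(T).
  T = 332.8 K: K = (2.116, 0.234), RR gives ψ = 0.161, H_out = 5.013 kJ/mol
  T = 365.9 K: K = (3.139, 0.425), RR gives ψ = 0.592, H_out = 23.620 kJ/mol
  T = 349.4 K: K = (2.603, 0.320), RR gives ψ = 0.382, H_out = 14.689 kJ/mol
  T = 341.1 K: K = (2.353, 0.275), RR gives ψ = 0.277, H_out = 10.096 kJ/mol
  T = 337.0 K: K = (2.234, 0.254), RR gives ψ = 0.222, H_out = 7.672 kJ/mol
  T = 334.9 K: K = (2.175, 0.244), RR gives ψ = 0.192, H_out = 6.369 kJ/mol
Linear interpolation between T = 332.8 (H_out = 5.013) and T = 334.9 (H_out = 6.369) on hF = 6.256 gives T ≈ 334.7 K, at which ψ = 0.19.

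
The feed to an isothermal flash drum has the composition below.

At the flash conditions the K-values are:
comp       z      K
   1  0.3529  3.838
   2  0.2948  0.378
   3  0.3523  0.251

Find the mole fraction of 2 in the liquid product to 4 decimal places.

Material balance + equilibrium reduce to Σ zᵢ(Kᵢ−1)/(1+ψ(Kᵢ−1)) = 0.
Check two-phase: ΣzᵢKᵢ = 1.5543 > 1 and Σzᵢ/Kᵢ = 2.2754 > 1, so g(0) = 0.5543 > 0 and g(1) = -1.2754 < 0.
Iterate (Newton) starting at ψ = 0.5:
  ψ = 0.5000: g = -0.27397, g' = -1.2311 → ψ = 0.2775
  ψ = 0.2775: g = 0.00560, g' = -1.3712 → ψ = 0.2816
Converged at ψ = 0.2816.
Compositions from xᵢ = zᵢ/(1+ψ(Kᵢ−1)), yᵢ = Kᵢxᵢ:
  1: x = 0.1962, y = 0.7528
  2: x = 0.3574, y = 0.1351
  3: x = 0.4465, y = 0.1121

x_2 = 0.3574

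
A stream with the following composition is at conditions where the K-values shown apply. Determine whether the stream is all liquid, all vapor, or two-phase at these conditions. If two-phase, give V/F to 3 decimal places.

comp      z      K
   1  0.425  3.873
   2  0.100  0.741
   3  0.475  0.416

two-phase, V/F = 0.589

ΣzᵢKᵢ = 1.918; Σzᵢ/Kᵢ = 1.387.
Both exceed 1, so a two-phase solution exists.
Let ψ = V/F and solve Σ zᵢ(Kᵢ−1)/(1+ψ(Kᵢ−1)) = 0.
Newton iteration, ψ⁰ = 0.59:
  ψ = 0.590: g = -0.0007, g' = -0.869 → ψ = 0.589
Converged at ψ = 0.589.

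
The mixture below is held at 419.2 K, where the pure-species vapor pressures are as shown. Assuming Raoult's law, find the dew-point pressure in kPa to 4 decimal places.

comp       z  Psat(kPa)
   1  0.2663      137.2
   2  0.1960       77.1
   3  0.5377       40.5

Pdew = 56.3074 kPa

At the dew point ψ → 1, so Σzᵢ/Kᵢ = 1 with Kᵢ = Pᵢˢᵃᵗ/P ⇒ 1/P = Σzᵢ/Pᵢˢᵃᵗ.
1/P = 0.2663/137.2 + 0.1960/77.1 + 0.5377/40.5 = 0.0177597 ⇒ P = 56.3074 kPa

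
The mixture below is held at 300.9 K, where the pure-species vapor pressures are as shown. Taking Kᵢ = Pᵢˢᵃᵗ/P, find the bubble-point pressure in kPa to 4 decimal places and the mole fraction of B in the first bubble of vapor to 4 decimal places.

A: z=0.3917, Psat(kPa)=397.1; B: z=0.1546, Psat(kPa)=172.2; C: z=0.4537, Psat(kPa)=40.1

At the bubble point ψ → 0, so ΣzᵢKᵢ = 1 with Kᵢ = Pᵢˢᵃᵗ/P ⇒ P = ΣzᵢPᵢˢᵃᵗ.
P = 0.3917·397.1 + 0.1546·172.2 + 0.4537·40.1 = 200.3596 kPa
yᵢ = zᵢPᵢˢᵃᵗ/P ⇒ y_B = 0.1546·172.2/200.3596 = 0.1329

Pbub = 200.3596 kPa, y_B = 0.1329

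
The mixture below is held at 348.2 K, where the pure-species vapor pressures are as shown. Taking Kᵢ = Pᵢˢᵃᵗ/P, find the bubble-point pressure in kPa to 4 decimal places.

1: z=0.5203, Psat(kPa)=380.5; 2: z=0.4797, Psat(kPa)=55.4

Pbub = 224.5495 kPa

At the bubble point ψ → 0, so ΣzᵢKᵢ = 1 with Kᵢ = Pᵢˢᵃᵗ/P ⇒ P = ΣzᵢPᵢˢᵃᵗ.
P = 0.5203·380.5 + 0.4797·55.4 = 224.5495 kPa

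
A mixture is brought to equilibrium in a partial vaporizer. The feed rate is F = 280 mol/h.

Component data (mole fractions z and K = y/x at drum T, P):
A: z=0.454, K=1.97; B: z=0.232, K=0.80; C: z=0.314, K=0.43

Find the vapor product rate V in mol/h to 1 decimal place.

Newton–Raphson from β = 0.64:
  β = 0.640: g = -0.0633, g' = -0.428 → β = 0.492
  β = 0.492: g = -0.0021, g' = -0.404 → β = 0.487
Converged at β = 0.487.
Then V = β·F = 0.4868·280 = 136.3 mol/h and L = F − V = 143.7 mol/h.

V = 136.3 mol/h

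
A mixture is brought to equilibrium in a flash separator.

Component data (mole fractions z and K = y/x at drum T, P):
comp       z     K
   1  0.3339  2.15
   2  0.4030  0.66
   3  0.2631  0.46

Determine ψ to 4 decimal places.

Newton iteration, ψ⁰ = 0.36:
  ψ = 0.3600: g = -0.06093, g' = -0.3996 → ψ = 0.2075
  ψ = 0.2075: g = 0.00258, g' = -0.4391 → ψ = 0.2134
Converged at ψ = 0.2134.

ψ = 0.2134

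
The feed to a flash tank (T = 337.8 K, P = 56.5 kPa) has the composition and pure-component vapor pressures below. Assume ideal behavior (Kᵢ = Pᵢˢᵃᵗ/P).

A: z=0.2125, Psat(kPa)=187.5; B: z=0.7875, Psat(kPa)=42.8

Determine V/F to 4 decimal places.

V/F = 0.5367

Raoult's law: Kᵢ = Pᵢˢᵃᵗ/P = Pᵢˢᵃᵗ/56.5.
  K_A = 187.5/56.5 = 3.318584, K_B = 42.8/56.5 = 0.757522
Material balance + equilibrium reduce to Σ zᵢ(Kᵢ−1)/(1+V/F(Kᵢ−1)) = 0.
Check two-phase: ΣzᵢKᵢ = 1.3017 > 1 and Σzᵢ/Kᵢ = 1.1036 > 1, so g(0) = 0.3017 > 0 and g(1) = -0.1036 < 0.
Binary case is linear: z₁(K₁−1)(1+V/F(K₂−1)) + z₂(K₂−1)(1+V/F(K₁−1)) = 0
⇒ V/F = [z₁(K₁−1)+z₂(K₂−1)] / [−(K₁−1)(K₂−1)] = 0.30175/0.56221 = 0.5367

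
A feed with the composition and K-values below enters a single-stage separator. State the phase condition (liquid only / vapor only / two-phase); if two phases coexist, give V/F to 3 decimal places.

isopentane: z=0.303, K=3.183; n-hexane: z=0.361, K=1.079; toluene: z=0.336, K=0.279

ΣzᵢKᵢ = 1.448; Σzᵢ/Kᵢ = 1.634.
Both exceed 1, so a two-phase solution exists.
Iterate (Newton) starting at ψ = 0.5:
  ψ = 0.500: g = -0.0351, g' = -0.759 → ψ = 0.454
  ψ = 0.454: g = -0.0002, g' = -0.752 → ψ = 0.453
Converged at ψ = 0.453.

two-phase, V/F = 0.453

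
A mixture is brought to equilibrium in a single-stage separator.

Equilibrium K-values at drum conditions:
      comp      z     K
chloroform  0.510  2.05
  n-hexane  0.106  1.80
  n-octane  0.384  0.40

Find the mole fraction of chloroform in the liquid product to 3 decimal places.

x_chloroform = 0.304

Rachford–Rice: g(β) = Σ zᵢ(Kᵢ−1)/(1+β(Kᵢ−1)) = 0.
Check two-phase: ΣzᵢKᵢ = 1.390 > 1 and Σzᵢ/Kᵢ = 1.268 > 1, so g(0) = 0.390 > 0 and g(1) = -0.268 < 0.
Newton iteration, β⁰ = 0.52:
  β = 0.520: g = 0.0714, g' = -0.561 → β = 0.647
  β = 0.647: g = -0.0020, g' = -0.598 → β = 0.644
Converged at β = 0.644.
Compositions from xᵢ = zᵢ/(1+β(Kᵢ−1)), yᵢ = Kᵢxᵢ:
  chloroform: x = 0.304, y = 0.624
  n-hexane: x = 0.070, y = 0.126
  n-octane: x = 0.626, y = 0.250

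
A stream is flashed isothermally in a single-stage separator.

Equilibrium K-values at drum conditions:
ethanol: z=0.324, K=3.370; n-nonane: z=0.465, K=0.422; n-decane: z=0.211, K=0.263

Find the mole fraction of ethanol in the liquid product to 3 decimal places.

Let ψ = V/F and solve Σ zᵢ(Kᵢ−1)/(1+ψ(Kᵢ−1)) = 0.
Feasibility: ΣzᵢKᵢ = 1.344, Σzᵢ/Kᵢ = 2.000 — both > 1, two phases present.
Newton iteration, ψ⁰ = 0.63:
  ψ = 0.630: g = -0.4050, g' = -1.076 → ψ = 0.254
  ψ = 0.254: g = -0.0268, g' = -1.096 → ψ = 0.229
  ψ = 0.229: g = 0.0005, g' = -1.136 → ψ = 0.230
Converged at ψ = 0.230.
Compositions from xᵢ = zᵢ/(1+ψ(Kᵢ−1)), yᵢ = Kᵢxᵢ:
  ethanol: x = 0.210, y = 0.707
  n-nonane: x = 0.536, y = 0.226
  n-decane: x = 0.254, y = 0.067

x_ethanol = 0.210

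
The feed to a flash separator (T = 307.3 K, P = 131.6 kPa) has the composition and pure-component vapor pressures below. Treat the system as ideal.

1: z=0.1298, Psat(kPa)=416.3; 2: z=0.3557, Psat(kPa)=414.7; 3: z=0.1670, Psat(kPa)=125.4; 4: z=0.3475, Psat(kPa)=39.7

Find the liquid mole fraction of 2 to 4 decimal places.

x_2 = 0.1507

Raoult's law: Kᵢ = Pᵢˢᵃᵗ/P = Pᵢˢᵃᵗ/131.6.
  K_1 = 416.3/131.6 = 3.163374, K_2 = 414.7/131.6 = 3.151216, K_3 = 125.4/131.6 = 0.952888, K_4 = 39.7/131.6 = 0.301672
Rachford–Rice: g(V/F) = Σ zᵢ(Kᵢ−1)/(1+V/F(Kᵢ−1)) = 0.
Feasibility: ΣzᵢKᵢ = 1.7955, Σzᵢ/Kᵢ = 1.4811 — both > 1, two phases present.
Newton–Raphson from V/F = 0.34:
  V/F = 0.3400: g = 0.27752, g' = -1.0426 → V/F = 0.6062
  V/F = 0.6062: g = 0.02470, g' = -0.9337 → V/F = 0.6326
  V/F = 0.6326: g = -0.00018, g' = -0.9478 → V/F = 0.6324
Converged at V/F = 0.6324.
Compositions from xᵢ = zᵢ/(1+V/F(Kᵢ−1)), yᵢ = Kᵢxᵢ:
  1: x = 0.0548, y = 0.1734
  2: x = 0.1507, y = 0.4748
  3: x = 0.1721, y = 0.1640
  4: x = 0.6224, y = 0.1878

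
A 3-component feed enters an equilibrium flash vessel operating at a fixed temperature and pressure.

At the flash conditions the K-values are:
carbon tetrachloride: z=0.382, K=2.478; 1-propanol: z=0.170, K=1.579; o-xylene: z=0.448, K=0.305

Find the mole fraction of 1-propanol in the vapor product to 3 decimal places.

y_1-propanol = 0.217

Newton iteration, ψ⁰ = 0.37:
  ψ = 0.370: g = 0.0269, g' = -0.780 → ψ = 0.405
  ψ = 0.405: g = -0.0000, g' = -0.783 → ψ = 0.404
Converged at ψ = 0.404.
Compositions from xᵢ = zᵢ/(1+ψ(Kᵢ−1)), yᵢ = Kᵢxᵢ:
  carbon tetrachloride: x = 0.239, y = 0.592
  1-propanol: x = 0.138, y = 0.217
  o-xylene: x = 0.623, y = 0.190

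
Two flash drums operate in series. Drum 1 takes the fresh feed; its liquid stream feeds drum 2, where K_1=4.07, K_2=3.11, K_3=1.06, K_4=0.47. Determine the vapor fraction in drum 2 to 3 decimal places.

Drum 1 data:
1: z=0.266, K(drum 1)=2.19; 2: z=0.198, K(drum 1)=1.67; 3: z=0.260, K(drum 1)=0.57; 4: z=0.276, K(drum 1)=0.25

Drum 1:
Material balance + equilibrium reduce to Σ zᵢ(Kᵢ−1)/(1+ψ₁(Kᵢ−1)) = 0.
g(0) = ΣzᵢKᵢ − 1 = 0.130 and g(1) = 1 − Σzᵢ/Kᵢ = -0.800, so a root lies in (0, 1).
Newton iteration, ψ₁⁰ = 0.43:
  ψ₁ = 0.430: g = -0.1303, g' = -0.629 → ψ₁ = 0.223
  ψ₁ = 0.223: g = -0.0066, g' = -0.585 → ψ₁ = 0.212
Converged at ψ₁ = 0.212.
Drum-1 compositions:
  1: x = 0.212, y = 0.465
  2: x = 0.173, y = 0.290
  3: x = 0.286, y = 0.163
  4: x = 0.328, y = 0.082
Drum-2 feed = drum-1 liquid: z₂ = (0.2125, 0.1734, 0.2860, 0.3281).
Drum 2:
Iterate (Newton) starting at ψ₂ = 0.42:
  ψ₂ = 0.420: g = 0.2720, g' = -0.753 → ψ₂ = 0.781
  ψ₂ = 0.781: g = 0.0496, g' = -0.553 → ψ₂ = 0.871
Converged at ψ₂ = 0.871.
  1: x = 0.058, y = 0.235
  2: x = 0.061, y = 0.190
  3: x = 0.272, y = 0.288
  4: x = 0.609, y = 0.286

V/F (drum 2) = 0.871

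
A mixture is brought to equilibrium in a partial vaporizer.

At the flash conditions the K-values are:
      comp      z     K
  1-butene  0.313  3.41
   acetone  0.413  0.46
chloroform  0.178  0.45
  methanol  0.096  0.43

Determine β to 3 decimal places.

β = 0.287

Material balance + equilibrium reduce to Σ zᵢ(Kᵢ−1)/(1+β(Kᵢ−1)) = 0.
g(0) = ΣzᵢKᵢ − 1 = 0.379 and g(1) = 1 − Σzᵢ/Kᵢ = -0.608, so a root lies in (0, 1).
Iterate (Newton) starting at β = 0.5:
  β = 0.500: g = -0.1750, g' = -0.763 → β = 0.271
  β = 0.271: g = 0.0155, g' = -0.949 → β = 0.287
Converged at β = 0.287.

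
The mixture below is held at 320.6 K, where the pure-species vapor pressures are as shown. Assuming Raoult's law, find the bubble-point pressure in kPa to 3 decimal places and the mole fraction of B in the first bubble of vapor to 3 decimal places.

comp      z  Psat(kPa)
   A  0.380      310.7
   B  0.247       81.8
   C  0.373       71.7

Pbub = 165.015 kPa, y_B = 0.122

At the bubble point ψ → 0, so ΣzᵢKᵢ = 1 with Kᵢ = Pᵢˢᵃᵗ/P ⇒ P = ΣzᵢPᵢˢᵃᵗ.
P = 0.380·310.7 + 0.247·81.8 + 0.373·71.7 = 165.015 kPa
yᵢ = zᵢPᵢˢᵃᵗ/P ⇒ y_B = 0.247·81.8/165.015 = 0.122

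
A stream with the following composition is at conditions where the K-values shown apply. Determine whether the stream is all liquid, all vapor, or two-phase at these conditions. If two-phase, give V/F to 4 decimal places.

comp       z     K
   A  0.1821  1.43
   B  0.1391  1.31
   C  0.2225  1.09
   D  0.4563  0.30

all liquid

ΣzᵢKᵢ = 0.8220; Σzᵢ/Kᵢ = 1.9587.
Since ΣzᵢKᵢ < 1 the mixture is below its bubble point — single liquid phase.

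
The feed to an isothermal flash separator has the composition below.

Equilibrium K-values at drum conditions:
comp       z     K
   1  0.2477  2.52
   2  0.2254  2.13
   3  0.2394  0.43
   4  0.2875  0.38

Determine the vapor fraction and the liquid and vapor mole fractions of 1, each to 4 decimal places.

ψ = 0.3938, x_1 = 0.1549, y_1 = 0.3905

Rachford–Rice: g(ψ) = Σ zᵢ(Kᵢ−1)/(1+ψ(Kᵢ−1)) = 0.
Feasibility: ΣzᵢKᵢ = 1.3165, Σzᵢ/Kᵢ = 1.5174 — both > 1, two phases present.
Iterate (Newton) starting at ψ = 0.5:
  ψ = 0.5000: g = -0.07251, g' = -0.6865 → ψ = 0.3944
  ψ = 0.3944: g = -0.00039, g' = -0.6845 → ψ = 0.3938
Converged at ψ = 0.3938.
Compositions from xᵢ = zᵢ/(1+ψ(Kᵢ−1)), yᵢ = Kᵢxᵢ:
  1: x = 0.1549, y = 0.3905
  2: x = 0.1560, y = 0.3322
  3: x = 0.3087, y = 0.1327
  4: x = 0.3804, y = 0.1445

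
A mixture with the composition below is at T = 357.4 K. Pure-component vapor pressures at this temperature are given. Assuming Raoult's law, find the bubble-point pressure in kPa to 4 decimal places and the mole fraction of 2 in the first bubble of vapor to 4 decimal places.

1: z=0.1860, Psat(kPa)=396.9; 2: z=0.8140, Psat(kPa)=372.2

Pbub = 376.7942 kPa, y_2 = 0.8041

At the bubble point ψ → 0, so ΣzᵢKᵢ = 1 with Kᵢ = Pᵢˢᵃᵗ/P ⇒ P = ΣzᵢPᵢˢᵃᵗ.
P = 0.1860·396.9 + 0.8140·372.2 = 376.7942 kPa
yᵢ = zᵢPᵢˢᵃᵗ/P ⇒ y_2 = 0.8140·372.2/376.7942 = 0.8041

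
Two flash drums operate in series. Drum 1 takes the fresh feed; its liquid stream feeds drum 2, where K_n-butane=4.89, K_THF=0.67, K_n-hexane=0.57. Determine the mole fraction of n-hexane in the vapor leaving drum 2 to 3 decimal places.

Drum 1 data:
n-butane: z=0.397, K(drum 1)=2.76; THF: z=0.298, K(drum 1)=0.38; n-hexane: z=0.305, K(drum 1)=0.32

y_n-hexane (drum 2) = 0.273

Drum 1:
Material balance + equilibrium reduce to Σ zᵢ(Kᵢ−1)/(1+ψ₁(Kᵢ−1)) = 0.
Feasibility: ΣzᵢKᵢ = 1.307, Σzᵢ/Kᵢ = 1.881 — both > 1, two phases present.
Newton–Raphson from ψ₁ = 0.5:
  ψ₁ = 0.500: g = -0.2104, g' = -0.912 → ψ₁ = 0.269
  ψ₁ = 0.269: g = -0.0018, g' = -0.942 → ψ₁ = 0.268
Converged at ψ₁ = 0.268.
Drum-1 compositions:
  n-butane: x = 0.270, y = 0.745
  THF: x = 0.357, y = 0.136
  n-hexane: x = 0.373, y = 0.119
Drum-2 feed = drum-1 liquid: z₂ = (0.2699, 0.3573, 0.3728).
Drum 2:
Rachford–Rice: g(ψ₂) = Σ zᵢ(Kᵢ−1)/(1+ψ₂(Kᵢ−1)) = 0.
Feasibility: ΣzᵢKᵢ = 1.772, Σzᵢ/Kᵢ = 1.243 — both > 1, two phases present.
Iterate (Newton) starting at ψ₂ = 0.5:
  ψ₂ = 0.500: g = 0.0111, g' = -0.639 → ψ₂ = 0.517
  ψ₂ = 0.517: g = 0.0002, g' = -0.621 → ψ₂ = 0.518
Converged at ψ₂ = 0.518.
  n-butane: x = 0.090, y = 0.438
  THF: x = 0.431, y = 0.289
  n-hexane: x = 0.480, y = 0.273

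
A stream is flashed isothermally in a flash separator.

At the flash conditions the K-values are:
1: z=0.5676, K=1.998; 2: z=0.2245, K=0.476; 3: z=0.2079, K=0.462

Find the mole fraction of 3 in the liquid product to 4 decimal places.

Let ψ = V/F and solve Σ zᵢ(Kᵢ−1)/(1+ψ(Kᵢ−1)) = 0.
g(0) = ΣzᵢKᵢ − 1 = 0.3370 and g(1) = 1 − Σzᵢ/Kᵢ = -0.2057, so a root lies in (0, 1).
Newton iteration, ψ⁰ = 0.54:
  ψ = 0.5400: g = 0.04638, g' = -0.4781 → ψ = 0.6370
  ψ = 0.6370: g = -0.00044, g' = -0.4895 → ψ = 0.6361
Converged at ψ = 0.6361.
Compositions from xᵢ = zᵢ/(1+ψ(Kᵢ−1)), yᵢ = Kᵢxᵢ:
  1: x = 0.3472, y = 0.6937
  2: x = 0.3367, y = 0.1603
  3: x = 0.3161, y = 0.1460

x_3 = 0.3161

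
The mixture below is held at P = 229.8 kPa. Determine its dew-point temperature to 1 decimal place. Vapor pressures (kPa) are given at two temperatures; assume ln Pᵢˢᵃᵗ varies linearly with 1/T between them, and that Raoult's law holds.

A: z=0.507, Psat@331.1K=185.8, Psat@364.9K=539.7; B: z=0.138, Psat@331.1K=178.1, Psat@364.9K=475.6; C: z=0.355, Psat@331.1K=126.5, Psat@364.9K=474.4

T = 341.2 K

Dew-point temperature: Σzᵢ·P/Pᵢˢᵃᵗ(T) = 1. Interpolate ln Pᵢˢᵃᵗ = aᵢ + bᵢ/T.
  T = 331.1 K: ΣzᵢP/Pᵢˢᵃᵗ = 1.4500
  T = 364.9 K: ΣzᵢP/Pᵢˢᵃᵗ = 0.4545
  T = 348.0 K: ΣzᵢP/Pᵢˢᵃᵗ = 0.7874
  T = 339.6 K: ΣzᵢP/Pᵢˢᵃᵗ = 1.0578
  T = 343.8 K: ΣzᵢP/Pᵢˢᵃᵗ = 0.9109
  T = 341.7 K: ΣzᵢP/Pᵢˢᵃᵗ = 0.9811
Interpolating between 339.6 K and 341.7 K gives T ≈ 341.2 K.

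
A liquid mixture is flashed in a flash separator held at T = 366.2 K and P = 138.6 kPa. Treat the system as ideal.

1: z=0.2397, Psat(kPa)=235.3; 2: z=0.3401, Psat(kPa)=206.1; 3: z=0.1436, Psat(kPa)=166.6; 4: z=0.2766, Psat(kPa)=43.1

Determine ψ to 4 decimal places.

Raoult's law: Kᵢ = Pᵢˢᵃᵗ/P = Pᵢˢᵃᵗ/138.6.
  K_1 = 235.3/138.6 = 1.697691, K_2 = 206.1/138.6 = 1.487013, K_3 = 166.6/138.6 = 1.202020, K_4 = 43.1/138.6 = 0.310967
Rachford–Rice: g(ψ) = Σ zᵢ(Kᵢ−1)/(1+ψ(Kᵢ−1)) = 0.
g(0) = ΣzᵢKᵢ − 1 = 0.1713 and g(1) = 1 − Σzᵢ/Kᵢ = -0.3789, so a root lies in (0, 1).
Newton iteration, ψ⁰ = 0.37:
  ψ = 0.3700: g = 0.04446, g' = -0.3733 → ψ = 0.4891
  ψ = 0.4891: g = -0.00261, g' = -0.4211 → ψ = 0.4829
Converged at ψ = 0.4829.

ψ = 0.4829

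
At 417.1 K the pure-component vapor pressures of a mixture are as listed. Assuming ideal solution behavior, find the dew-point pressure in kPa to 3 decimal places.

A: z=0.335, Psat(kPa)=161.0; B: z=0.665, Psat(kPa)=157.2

At the dew point ψ → 1, so Σzᵢ/Kᵢ = 1 with Kᵢ = Pᵢˢᵃᵗ/P ⇒ 1/P = Σzᵢ/Pᵢˢᵃᵗ.
1/P = 0.335/161.0 + 0.665/157.2 = 0.006311 ⇒ P = 158.453 kPa

Pdew = 158.453 kPa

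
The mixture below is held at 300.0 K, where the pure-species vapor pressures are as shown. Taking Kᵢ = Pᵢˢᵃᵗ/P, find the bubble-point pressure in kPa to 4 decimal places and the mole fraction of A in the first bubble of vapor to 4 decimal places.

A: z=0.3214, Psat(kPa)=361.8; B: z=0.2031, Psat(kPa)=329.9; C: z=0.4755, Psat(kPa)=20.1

At the bubble point ψ → 0, so ΣzᵢKᵢ = 1 with Kᵢ = Pᵢˢᵃᵗ/P ⇒ P = ΣzᵢPᵢˢᵃᵗ.
P = 0.3214·361.8 + 0.2031·329.9 + 0.4755·20.1 = 192.8428 kPa
yᵢ = zᵢPᵢˢᵃᵗ/P ⇒ y_A = 0.3214·361.8/192.8428 = 0.6030

Pbub = 192.8428 kPa, y_A = 0.6030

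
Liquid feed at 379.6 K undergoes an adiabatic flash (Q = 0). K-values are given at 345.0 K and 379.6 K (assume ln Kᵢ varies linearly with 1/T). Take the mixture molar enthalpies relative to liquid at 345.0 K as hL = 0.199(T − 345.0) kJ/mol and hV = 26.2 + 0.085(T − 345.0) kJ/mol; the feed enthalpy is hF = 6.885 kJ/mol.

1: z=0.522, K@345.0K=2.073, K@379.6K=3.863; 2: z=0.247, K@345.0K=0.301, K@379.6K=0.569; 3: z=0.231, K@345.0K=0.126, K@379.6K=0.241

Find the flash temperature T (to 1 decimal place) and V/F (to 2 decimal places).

T = 346.7 K, V/F = 0.25

Adiabatic flash: solve Rachford–Rice at each trial T, then check hF = ψ·hV(T) + (1−ψ)·hL(T).
  T = 345.0 K: K = (2.073, 0.301, 0.126), RR gives ψ = 0.219, H_out = 5.737 kJ/mol
  T = 379.6 K: K = (3.863, 0.569, 0.241), RR gives ψ = 0.675, H_out = 21.907 kJ/mol
  T = 362.3 K: K = (2.872, 0.420, 0.177), RR gives ψ = 0.482, H_out = 15.117 kJ/mol
  T = 353.6 K: K = (2.448, 0.357, 0.150), RR gives ψ = 0.367, H_out = 10.967 kJ/mol
  T = 349.3 K: K = (2.255, 0.328, 0.138), RR gives ψ = 0.299, H_out = 8.547 kJ/mol
  T = 347.1 K: K = (2.160, 0.314, 0.132), RR gives ψ = 0.260, H_out = 7.168 kJ/mol
Linear interpolation between T = 345.0 (H_out = 5.737) and T = 347.1 (H_out = 7.168) on hF = 6.885 gives T ≈ 346.7 K, at which ψ = 0.25.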